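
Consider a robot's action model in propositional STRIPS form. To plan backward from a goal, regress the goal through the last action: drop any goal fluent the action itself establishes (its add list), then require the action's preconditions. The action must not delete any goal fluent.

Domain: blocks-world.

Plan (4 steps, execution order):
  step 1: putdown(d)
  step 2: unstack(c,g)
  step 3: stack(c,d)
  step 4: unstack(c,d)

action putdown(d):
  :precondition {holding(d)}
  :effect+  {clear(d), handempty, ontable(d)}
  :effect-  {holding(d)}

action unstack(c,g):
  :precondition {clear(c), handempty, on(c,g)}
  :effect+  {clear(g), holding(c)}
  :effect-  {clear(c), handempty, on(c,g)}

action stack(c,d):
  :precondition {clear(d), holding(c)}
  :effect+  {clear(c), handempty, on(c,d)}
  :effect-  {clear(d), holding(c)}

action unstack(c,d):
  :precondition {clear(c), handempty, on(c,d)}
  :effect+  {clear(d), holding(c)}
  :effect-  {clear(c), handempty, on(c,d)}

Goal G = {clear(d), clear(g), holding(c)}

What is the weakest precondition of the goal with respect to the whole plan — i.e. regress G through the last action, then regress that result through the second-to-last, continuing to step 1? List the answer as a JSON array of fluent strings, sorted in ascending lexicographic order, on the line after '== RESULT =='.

Work backward from the goal:
  through step 4 (unstack(c,d)): drop {clear(d), holding(c)}, keep {clear(g)}, require {clear(c), handempty, on(c,d)}
    → {clear(c), clear(g), handempty, on(c,d)}
  through step 3 (stack(c,d)): drop {clear(c), handempty, on(c,d)}, keep {clear(g)}, require {clear(d), holding(c)}
    → {clear(d), clear(g), holding(c)}
  through step 2 (unstack(c,g)): drop {clear(g), holding(c)}, keep {clear(d)}, require {clear(c), handempty, on(c,g)}
    → {clear(c), clear(d), handempty, on(c,g)}
  through step 1 (putdown(d)): drop {clear(d), handempty}, keep {clear(c), on(c,g)}, require {holding(d)}
    → {clear(c), holding(d), on(c,g)}

== RESULT ==
["clear(c)", "holding(d)", "on(c,g)"]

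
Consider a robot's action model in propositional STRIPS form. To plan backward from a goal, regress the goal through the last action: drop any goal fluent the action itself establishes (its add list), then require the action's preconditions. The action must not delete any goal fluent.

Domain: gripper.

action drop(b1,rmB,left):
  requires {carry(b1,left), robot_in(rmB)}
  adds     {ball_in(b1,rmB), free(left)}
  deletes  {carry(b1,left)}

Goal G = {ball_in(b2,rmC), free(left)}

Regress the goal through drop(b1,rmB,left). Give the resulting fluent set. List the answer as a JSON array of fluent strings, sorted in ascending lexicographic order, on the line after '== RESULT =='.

Compute (G \ add) ∪ pre:
  G ∩ del = {}  (empty — regression defined)
  G \ add = {ball_in(b2,rmC), free(left)} \ {ball_in(b1,rmB), free(left)} = {ball_in(b2,rmC)}
  ∪ pre   = {ball_in(b2,rmC)} ∪ {carry(b1,left), robot_in(rmB)}
          = {ball_in(b2,rmC), carry(b1,left), robot_in(rmB)}

== RESULT ==
["ball_in(b2,rmC)", "carry(b1,left)", "robot_in(rmB)"]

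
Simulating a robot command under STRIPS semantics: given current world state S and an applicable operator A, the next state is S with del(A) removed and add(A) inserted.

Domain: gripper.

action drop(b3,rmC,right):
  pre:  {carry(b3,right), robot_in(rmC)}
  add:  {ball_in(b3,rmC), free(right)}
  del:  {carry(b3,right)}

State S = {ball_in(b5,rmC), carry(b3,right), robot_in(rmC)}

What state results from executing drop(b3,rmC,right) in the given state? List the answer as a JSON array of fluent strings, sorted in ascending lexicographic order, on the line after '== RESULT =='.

Progress:
  pre ⊆ S: {carry(b3,right), robot_in(rmC)} ⊆ S  — applicable
  S \ del = {ball_in(b5,rmC), robot_in(rmC)}
  ∪ add   = {ball_in(b3,rmC), ball_in(b5,rmC), free(right), robot_in(rmC)}

== RESULT ==
["ball_in(b3,rmC)", "ball_in(b5,rmC)", "free(right)", "robot_in(rmC)"]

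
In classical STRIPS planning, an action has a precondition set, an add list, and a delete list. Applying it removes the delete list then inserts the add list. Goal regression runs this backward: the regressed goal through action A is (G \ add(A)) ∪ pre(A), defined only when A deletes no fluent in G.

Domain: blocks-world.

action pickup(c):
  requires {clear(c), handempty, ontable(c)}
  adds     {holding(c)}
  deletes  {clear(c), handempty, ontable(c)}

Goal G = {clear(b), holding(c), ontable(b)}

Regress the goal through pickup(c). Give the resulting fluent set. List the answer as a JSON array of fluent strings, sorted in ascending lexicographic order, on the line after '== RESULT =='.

Regress:
  G ∩ del = {}  (empty — regression defined)
  G \ add = {clear(b), holding(c), ontable(b)} \ {holding(c)} = {clear(b), ontable(b)}
  ∪ pre   = {clear(b), ontable(b)} ∪ {clear(c), handempty, ontable(c)}
          = {clear(b), clear(c), handempty, ontable(b), ontable(c)}

== RESULT ==
["clear(b)", "clear(c)", "handempty", "ontable(b)", "ontable(c)"]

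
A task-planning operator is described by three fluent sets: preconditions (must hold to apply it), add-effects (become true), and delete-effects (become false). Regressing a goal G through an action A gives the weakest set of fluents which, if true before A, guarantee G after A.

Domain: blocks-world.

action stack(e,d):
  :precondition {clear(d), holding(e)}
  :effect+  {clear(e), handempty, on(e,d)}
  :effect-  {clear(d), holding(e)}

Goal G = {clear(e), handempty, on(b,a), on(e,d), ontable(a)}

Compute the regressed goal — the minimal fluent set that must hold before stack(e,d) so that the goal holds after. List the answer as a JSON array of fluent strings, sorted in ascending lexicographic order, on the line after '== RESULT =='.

Regress:
  G ∩ del = {}  (empty — regression defined)
  G \ add = {clear(e), handempty, on(b,a), on(e,d), ontable(a)} \ {clear(e), handempty, on(e,d)} = {on(b,a), ontable(a)}
  ∪ pre   = {on(b,a), ontable(a)} ∪ {clear(d), holding(e)}
          = {clear(d), holding(e), on(b,a), ontable(a)}

== RESULT ==
["clear(d)", "holding(e)", "on(b,a)", "ontable(a)"]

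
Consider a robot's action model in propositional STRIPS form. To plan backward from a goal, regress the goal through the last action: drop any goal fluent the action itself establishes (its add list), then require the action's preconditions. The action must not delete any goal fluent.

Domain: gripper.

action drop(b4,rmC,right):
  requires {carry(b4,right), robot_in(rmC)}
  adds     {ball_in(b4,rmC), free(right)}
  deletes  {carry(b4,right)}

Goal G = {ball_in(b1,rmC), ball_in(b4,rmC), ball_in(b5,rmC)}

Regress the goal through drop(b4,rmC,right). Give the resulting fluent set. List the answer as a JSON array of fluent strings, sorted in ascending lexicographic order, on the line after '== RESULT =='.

Compute (G \ add) ∪ pre:
  G ∩ del = {}  (empty — regression defined)
  G \ add = {ball_in(b1,rmC), ball_in(b4,rmC), ball_in(b5,rmC)} \ {ball_in(b4,rmC), free(right)} = {ball_in(b1,rmC), ball_in(b5,rmC)}
  ∪ pre   = {ball_in(b1,rmC), ball_in(b5,rmC)} ∪ {carry(b4,right), robot_in(rmC)}
          = {ball_in(b1,rmC), ball_in(b5,rmC), carry(b4,right), robot_in(rmC)}

== RESULT ==
["ball_in(b1,rmC)", "ball_in(b5,rmC)", "carry(b4,right)", "robot_in(rmC)"]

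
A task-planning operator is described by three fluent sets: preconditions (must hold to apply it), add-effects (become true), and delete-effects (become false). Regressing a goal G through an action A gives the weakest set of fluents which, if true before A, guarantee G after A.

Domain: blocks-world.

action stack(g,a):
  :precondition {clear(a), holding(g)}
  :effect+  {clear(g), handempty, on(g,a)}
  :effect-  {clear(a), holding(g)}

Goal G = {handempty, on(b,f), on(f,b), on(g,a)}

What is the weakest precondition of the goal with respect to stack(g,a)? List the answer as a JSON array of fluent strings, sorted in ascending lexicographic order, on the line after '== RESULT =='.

Regress:
  G ∩ del = {}  (empty — regression defined)
  G \ add = {handempty, on(b,f), on(f,b), on(g,a)} \ {clear(g), handempty, on(g,a)} = {on(b,f), on(f,b)}
  ∪ pre   = {on(b,f), on(f,b)} ∪ {clear(a), holding(g)}
          = {clear(a), holding(g), on(b,f), on(f,b)}

== RESULT ==
["clear(a)", "holding(g)", "on(b,f)", "on(f,b)"]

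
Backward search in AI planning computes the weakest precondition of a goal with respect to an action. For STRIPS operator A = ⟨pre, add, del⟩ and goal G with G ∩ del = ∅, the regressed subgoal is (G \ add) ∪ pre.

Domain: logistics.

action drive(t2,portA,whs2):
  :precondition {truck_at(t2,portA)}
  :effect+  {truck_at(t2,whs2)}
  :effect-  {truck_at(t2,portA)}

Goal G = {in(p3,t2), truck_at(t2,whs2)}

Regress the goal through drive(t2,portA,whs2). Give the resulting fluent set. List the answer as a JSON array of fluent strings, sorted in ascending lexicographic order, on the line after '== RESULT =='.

Compute (G \ add) ∪ pre:
  G ∩ del = {}  (empty — regression defined)
  G \ add = {in(p3,t2), truck_at(t2,whs2)} \ {truck_at(t2,whs2)} = {in(p3,t2)}
  ∪ pre   = {in(p3,t2)} ∪ {truck_at(t2,portA)}
          = {in(p3,t2), truck_at(t2,portA)}

== RESULT ==
["in(p3,t2)", "truck_at(t2,portA)"]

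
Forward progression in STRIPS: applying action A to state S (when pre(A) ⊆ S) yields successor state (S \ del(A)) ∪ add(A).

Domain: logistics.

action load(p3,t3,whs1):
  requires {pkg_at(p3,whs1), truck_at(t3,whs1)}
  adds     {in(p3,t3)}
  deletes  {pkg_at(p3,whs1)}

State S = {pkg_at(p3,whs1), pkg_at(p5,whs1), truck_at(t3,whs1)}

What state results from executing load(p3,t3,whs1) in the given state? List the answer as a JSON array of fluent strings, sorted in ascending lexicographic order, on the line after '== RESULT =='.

Progress:
  pre ⊆ S: {pkg_at(p3,whs1), truck_at(t3,whs1)} ⊆ S  — applicable
  S \ del = {pkg_at(p5,whs1), truck_at(t3,whs1)}
  ∪ add   = {in(p3,t3), pkg_at(p5,whs1), truck_at(t3,whs1)}

== RESULT ==
["in(p3,t3)", "pkg_at(p5,whs1)", "truck_at(t3,whs1)"]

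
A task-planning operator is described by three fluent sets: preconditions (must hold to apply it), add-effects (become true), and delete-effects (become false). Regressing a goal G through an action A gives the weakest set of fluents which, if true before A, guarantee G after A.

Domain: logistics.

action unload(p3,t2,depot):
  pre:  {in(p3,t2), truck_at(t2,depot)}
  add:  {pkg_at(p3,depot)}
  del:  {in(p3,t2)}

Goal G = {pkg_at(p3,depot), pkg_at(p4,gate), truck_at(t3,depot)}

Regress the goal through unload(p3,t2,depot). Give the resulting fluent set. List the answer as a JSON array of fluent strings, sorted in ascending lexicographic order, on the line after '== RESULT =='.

Regress:
  G ∩ del = {}  (empty — regression defined)
  G \ add = {pkg_at(p3,depot), pkg_at(p4,gate), truck_at(t3,depot)} \ {pkg_at(p3,depot)} = {pkg_at(p4,gate), truck_at(t3,depot)}
  ∪ pre   = {pkg_at(p4,gate), truck_at(t3,depot)} ∪ {in(p3,t2), truck_at(t2,depot)}
          = {in(p3,t2), pkg_at(p4,gate), truck_at(t2,depot), truck_at(t3,depot)}

== RESULT ==
["in(p3,t2)", "pkg_at(p4,gate)", "truck_at(t2,depot)", "truck_at(t3,depot)"]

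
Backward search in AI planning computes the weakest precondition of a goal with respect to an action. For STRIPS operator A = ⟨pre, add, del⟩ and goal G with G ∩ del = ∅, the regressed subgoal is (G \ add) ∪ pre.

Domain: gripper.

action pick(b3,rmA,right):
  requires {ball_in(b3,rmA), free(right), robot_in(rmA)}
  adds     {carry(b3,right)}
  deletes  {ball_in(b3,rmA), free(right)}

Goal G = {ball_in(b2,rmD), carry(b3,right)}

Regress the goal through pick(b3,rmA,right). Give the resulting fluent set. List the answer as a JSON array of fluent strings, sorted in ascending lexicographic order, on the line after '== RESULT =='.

Compute (G \ add) ∪ pre:
  G ∩ del = {}  (empty — regression defined)
  G \ add = {ball_in(b2,rmD), carry(b3,right)} \ {carry(b3,right)} = {ball_in(b2,rmD)}
  ∪ pre   = {ball_in(b2,rmD)} ∪ {ball_in(b3,rmA), free(right), robot_in(rmA)}
          = {ball_in(b2,rmD), ball_in(b3,rmA), free(right), robot_in(rmA)}

== RESULT ==
["ball_in(b2,rmD)", "ball_in(b3,rmA)", "free(right)", "robot_in(rmA)"]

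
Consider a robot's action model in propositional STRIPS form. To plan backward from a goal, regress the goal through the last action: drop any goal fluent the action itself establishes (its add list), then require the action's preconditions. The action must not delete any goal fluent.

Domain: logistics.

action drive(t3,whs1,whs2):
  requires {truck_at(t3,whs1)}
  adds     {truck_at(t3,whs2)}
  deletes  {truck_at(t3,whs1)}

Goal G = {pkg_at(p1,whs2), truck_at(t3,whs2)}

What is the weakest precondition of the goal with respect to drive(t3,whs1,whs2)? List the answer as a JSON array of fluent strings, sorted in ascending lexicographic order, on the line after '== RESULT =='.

Compute (G \ add) ∪ pre:
  G ∩ del = {}  (empty — regression defined)
  G \ add = {pkg_at(p1,whs2), truck_at(t3,whs2)} \ {truck_at(t3,whs2)} = {pkg_at(p1,whs2)}
  ∪ pre   = {pkg_at(p1,whs2)} ∪ {truck_at(t3,whs1)}
          = {pkg_at(p1,whs2), truck_at(t3,whs1)}

== RESULT ==
["pkg_at(p1,whs2)", "truck_at(t3,whs1)"]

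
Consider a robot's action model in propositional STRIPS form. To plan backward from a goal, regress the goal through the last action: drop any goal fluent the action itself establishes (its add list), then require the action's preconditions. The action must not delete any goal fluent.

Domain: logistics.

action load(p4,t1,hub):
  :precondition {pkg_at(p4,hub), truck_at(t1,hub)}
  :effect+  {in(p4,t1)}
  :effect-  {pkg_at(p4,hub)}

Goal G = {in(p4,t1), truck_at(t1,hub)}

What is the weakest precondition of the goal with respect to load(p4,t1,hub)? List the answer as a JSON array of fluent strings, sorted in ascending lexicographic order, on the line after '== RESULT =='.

Regress:
  G ∩ del = {}  (empty — regression defined)
  G \ add = {in(p4,t1), truck_at(t1,hub)} \ {in(p4,t1)} = {truck_at(t1,hub)}
  ∪ pre   = {truck_at(t1,hub)} ∪ {pkg_at(p4,hub), truck_at(t1,hub)}
          = {pkg_at(p4,hub), truck_at(t1,hub)}

== RESULT ==
["pkg_at(p4,hub)", "truck_at(t1,hub)"]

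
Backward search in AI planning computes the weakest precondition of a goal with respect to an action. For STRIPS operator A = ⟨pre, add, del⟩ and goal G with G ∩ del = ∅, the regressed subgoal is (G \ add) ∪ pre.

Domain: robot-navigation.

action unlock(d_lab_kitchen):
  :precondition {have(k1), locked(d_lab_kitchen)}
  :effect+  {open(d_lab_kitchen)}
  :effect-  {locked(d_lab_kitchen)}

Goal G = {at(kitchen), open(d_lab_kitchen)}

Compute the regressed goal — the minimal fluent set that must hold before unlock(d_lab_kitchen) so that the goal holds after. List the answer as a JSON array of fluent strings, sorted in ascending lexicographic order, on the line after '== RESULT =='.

Regress:
  G ∩ del = {}  (empty — regression defined)
  G \ add = {at(kitchen), open(d_lab_kitchen)} \ {open(d_lab_kitchen)} = {at(kitchen)}
  ∪ pre   = {at(kitchen)} ∪ {have(k1), locked(d_lab_kitchen)}
          = {at(kitchen), have(k1), locked(d_lab_kitchen)}

== RESULT ==
["at(kitchen)", "have(k1)", "locked(d_lab_kitchen)"]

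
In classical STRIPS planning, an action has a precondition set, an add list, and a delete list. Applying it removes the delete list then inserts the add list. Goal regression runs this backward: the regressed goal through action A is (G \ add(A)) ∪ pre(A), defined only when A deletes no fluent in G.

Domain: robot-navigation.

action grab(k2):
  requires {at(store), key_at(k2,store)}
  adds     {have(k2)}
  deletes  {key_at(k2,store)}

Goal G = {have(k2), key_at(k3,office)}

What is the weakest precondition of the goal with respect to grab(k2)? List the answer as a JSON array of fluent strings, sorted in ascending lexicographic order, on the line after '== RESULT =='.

Regress:
  G ∩ del = {}  (empty — regression defined)
  G \ add = {have(k2), key_at(k3,office)} \ {have(k2)} = {key_at(k3,office)}
  ∪ pre   = {key_at(k3,office)} ∪ {at(store), key_at(k2,store)}
          = {at(store), key_at(k2,store), key_at(k3,office)}

== RESULT ==
["at(store)", "key_at(k2,store)", "key_at(k3,office)"]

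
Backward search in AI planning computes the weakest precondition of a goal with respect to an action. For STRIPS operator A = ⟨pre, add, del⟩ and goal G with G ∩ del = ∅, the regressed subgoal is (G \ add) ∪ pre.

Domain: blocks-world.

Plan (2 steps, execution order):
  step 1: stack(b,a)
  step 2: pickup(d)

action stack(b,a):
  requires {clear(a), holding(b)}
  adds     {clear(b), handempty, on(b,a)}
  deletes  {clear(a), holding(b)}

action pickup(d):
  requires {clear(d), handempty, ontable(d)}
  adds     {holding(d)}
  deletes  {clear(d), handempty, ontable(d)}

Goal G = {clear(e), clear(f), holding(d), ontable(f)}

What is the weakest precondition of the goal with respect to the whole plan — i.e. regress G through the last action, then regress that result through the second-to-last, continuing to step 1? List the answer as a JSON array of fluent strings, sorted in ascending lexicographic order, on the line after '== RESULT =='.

Work backward from the goal:
  through step 2 (pickup(d)): drop {holding(d)}, keep {clear(e), clear(f), ontable(f)}, require {clear(d), handempty, ontable(d)}
    → {clear(d), clear(e), clear(f), handempty, ontable(d), ontable(f)}
  through step 1 (stack(b,a)): drop {handempty}, keep {clear(d), clear(e), clear(f), ontable(d), ontable(f)}, require {clear(a), holding(b)}
    → {clear(a), clear(d), clear(e), clear(f), holding(b), ontable(d), ontable(f)}

== RESULT ==
["clear(a)", "clear(d)", "clear(e)", "clear(f)", "holding(b)", "ontable(d)", "ontable(f)"]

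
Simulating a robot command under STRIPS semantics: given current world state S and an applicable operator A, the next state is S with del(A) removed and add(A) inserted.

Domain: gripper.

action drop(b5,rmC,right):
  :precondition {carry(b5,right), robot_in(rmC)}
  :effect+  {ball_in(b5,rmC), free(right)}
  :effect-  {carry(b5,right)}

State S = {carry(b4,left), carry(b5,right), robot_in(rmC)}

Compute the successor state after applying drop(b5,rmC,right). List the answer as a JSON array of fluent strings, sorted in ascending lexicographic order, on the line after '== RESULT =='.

Compute (S \ del) ∪ add:
  pre ⊆ S: {carry(b5,right), robot_in(rmC)} ⊆ S  — applicable
  S \ del = {carry(b4,left), robot_in(rmC)}
  ∪ add   = {ball_in(b5,rmC), carry(b4,left), free(right), robot_in(rmC)}

== RESULT ==
["ball_in(b5,rmC)", "carry(b4,left)", "free(right)", "robot_in(rmC)"]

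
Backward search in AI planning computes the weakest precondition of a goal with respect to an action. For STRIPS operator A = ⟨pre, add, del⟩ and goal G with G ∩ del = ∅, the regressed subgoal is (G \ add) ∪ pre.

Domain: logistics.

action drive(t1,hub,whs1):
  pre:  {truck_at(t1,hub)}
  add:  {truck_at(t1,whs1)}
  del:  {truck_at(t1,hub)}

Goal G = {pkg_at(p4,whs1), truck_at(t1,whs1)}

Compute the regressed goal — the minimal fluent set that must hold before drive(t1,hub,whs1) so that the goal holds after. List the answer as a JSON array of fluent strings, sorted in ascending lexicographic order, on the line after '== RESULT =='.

Regress:
  G ∩ del = {}  (empty — regression defined)
  G \ add = {pkg_at(p4,whs1), truck_at(t1,whs1)} \ {truck_at(t1,whs1)} = {pkg_at(p4,whs1)}
  ∪ pre   = {pkg_at(p4,whs1)} ∪ {truck_at(t1,hub)}
          = {pkg_at(p4,whs1), truck_at(t1,hub)}

== RESULT ==
["pkg_at(p4,whs1)", "truck_at(t1,hub)"]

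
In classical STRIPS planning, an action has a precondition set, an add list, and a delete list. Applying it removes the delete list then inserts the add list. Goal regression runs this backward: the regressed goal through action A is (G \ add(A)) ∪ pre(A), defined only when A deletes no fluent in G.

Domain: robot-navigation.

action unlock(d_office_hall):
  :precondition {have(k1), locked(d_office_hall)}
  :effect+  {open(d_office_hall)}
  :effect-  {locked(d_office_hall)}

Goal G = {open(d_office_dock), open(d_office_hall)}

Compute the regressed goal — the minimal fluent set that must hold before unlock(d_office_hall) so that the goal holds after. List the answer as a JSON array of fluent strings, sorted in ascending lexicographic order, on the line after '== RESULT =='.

Compute (G \ add) ∪ pre:
  G ∩ del = {}  (empty — regression defined)
  G \ add = {open(d_office_dock), open(d_office_hall)} \ {open(d_office_hall)} = {open(d_office_dock)}
  ∪ pre   = {open(d_office_dock)} ∪ {have(k1), locked(d_office_hall)}
          = {have(k1), locked(d_office_hall), open(d_office_dock)}

== RESULT ==
["have(k1)", "locked(d_office_hall)", "open(d_office_dock)"]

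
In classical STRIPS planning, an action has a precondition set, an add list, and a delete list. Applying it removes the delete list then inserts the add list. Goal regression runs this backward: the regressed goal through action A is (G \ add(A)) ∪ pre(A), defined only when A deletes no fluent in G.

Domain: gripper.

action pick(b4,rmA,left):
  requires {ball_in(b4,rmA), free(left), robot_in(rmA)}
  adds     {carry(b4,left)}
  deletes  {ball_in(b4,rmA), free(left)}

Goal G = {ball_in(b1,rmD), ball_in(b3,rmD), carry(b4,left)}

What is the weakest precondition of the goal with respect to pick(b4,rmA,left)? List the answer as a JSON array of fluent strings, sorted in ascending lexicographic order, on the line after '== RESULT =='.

Regress:
  G ∩ del = {}  (empty — regression defined)
  G \ add = {ball_in(b1,rmD), ball_in(b3,rmD), carry(b4,left)} \ {carry(b4,left)} = {ball_in(b1,rmD), ball_in(b3,rmD)}
  ∪ pre   = {ball_in(b1,rmD), ball_in(b3,rmD)} ∪ {ball_in(b4,rmA), free(left), robot_in(rmA)}
          = {ball_in(b1,rmD), ball_in(b3,rmD), ball_in(b4,rmA), free(left), robot_in(rmA)}

== RESULT ==
["ball_in(b1,rmD)", "ball_in(b3,rmD)", "ball_in(b4,rmA)", "free(left)", "robot_in(rmA)"]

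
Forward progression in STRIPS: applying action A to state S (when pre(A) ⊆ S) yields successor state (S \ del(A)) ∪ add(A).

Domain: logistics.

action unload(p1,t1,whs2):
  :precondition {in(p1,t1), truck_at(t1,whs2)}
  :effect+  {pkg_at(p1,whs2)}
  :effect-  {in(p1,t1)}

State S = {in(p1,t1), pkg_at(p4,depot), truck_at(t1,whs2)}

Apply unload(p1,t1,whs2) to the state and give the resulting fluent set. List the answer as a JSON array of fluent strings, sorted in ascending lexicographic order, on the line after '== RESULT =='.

Compute (S \ del) ∪ add:
  pre ⊆ S: {in(p1,t1), truck_at(t1,whs2)} ⊆ S  — applicable
  S \ del = {pkg_at(p4,depot), truck_at(t1,whs2)}
  ∪ add   = {pkg_at(p1,whs2), pkg_at(p4,depot), truck_at(t1,whs2)}

== RESULT ==
["pkg_at(p1,whs2)", "pkg_at(p4,depot)", "truck_at(t1,whs2)"]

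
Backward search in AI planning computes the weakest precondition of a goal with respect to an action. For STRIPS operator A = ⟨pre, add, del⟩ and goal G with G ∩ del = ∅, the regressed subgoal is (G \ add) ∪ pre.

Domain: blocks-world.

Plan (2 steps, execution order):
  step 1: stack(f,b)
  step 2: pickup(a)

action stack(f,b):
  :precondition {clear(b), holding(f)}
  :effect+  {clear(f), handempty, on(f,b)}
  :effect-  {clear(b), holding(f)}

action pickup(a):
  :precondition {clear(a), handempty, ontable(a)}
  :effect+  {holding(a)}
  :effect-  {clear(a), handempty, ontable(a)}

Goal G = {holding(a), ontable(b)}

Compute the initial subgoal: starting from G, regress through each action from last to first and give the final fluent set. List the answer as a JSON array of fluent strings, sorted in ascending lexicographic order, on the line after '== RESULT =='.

Work backward from the goal:
  through step 2 (pickup(a)): drop {holding(a)}, keep {ontable(b)}, require {clear(a), handempty, ontable(a)}
    → {clear(a), handempty, ontable(a), ontable(b)}
  through step 1 (stack(f,b)): drop {handempty}, keep {clear(a), ontable(a), ontable(b)}, require {clear(b), holding(f)}
    → {clear(a), clear(b), holding(f), ontable(a), ontable(b)}

== RESULT ==
["clear(a)", "clear(b)", "holding(f)", "ontable(a)", "ontable(b)"]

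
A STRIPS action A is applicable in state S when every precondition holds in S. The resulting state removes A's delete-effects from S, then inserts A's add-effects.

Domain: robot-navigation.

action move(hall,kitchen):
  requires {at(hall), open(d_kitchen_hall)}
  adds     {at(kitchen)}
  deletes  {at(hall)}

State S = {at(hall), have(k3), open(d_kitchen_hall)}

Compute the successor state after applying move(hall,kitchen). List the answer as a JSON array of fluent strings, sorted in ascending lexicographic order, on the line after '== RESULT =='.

Progress:
  pre ⊆ S: {at(hall), open(d_kitchen_hall)} ⊆ S  — applicable
  S \ del = {have(k3), open(d_kitchen_hall)}
  ∪ add   = {at(kitchen), have(k3), open(d_kitchen_hall)}

== RESULT ==
["at(kitchen)", "have(k3)", "open(d_kitchen_hall)"]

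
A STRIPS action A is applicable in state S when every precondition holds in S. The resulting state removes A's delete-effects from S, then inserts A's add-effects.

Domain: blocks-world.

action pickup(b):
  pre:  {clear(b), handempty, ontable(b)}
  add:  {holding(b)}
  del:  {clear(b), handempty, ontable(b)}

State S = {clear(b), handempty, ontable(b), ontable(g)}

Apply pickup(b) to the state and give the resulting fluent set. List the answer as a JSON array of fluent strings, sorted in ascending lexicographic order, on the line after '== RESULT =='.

Progress:
  pre ⊆ S: {clear(b), handempty, ontable(b)} ⊆ S  — applicable
  S \ del = {ontable(g)}
  ∪ add   = {holding(b), ontable(g)}

== RESULT ==
["holding(b)", "ontable(g)"]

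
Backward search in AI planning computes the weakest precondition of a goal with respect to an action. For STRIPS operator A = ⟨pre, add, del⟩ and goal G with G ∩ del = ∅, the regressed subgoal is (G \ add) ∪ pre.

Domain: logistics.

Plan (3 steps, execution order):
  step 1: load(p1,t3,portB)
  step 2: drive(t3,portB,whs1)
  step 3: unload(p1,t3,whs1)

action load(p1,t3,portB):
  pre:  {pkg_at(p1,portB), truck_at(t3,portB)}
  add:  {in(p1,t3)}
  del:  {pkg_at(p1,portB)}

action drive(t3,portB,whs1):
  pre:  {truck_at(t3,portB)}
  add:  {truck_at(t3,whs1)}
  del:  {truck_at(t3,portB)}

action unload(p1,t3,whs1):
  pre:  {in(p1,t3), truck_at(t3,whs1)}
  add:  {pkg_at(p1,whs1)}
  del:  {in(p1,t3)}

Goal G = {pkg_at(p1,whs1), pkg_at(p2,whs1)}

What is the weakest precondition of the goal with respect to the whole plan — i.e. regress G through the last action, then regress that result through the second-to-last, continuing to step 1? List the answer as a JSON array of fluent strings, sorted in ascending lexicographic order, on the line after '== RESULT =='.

Work backward from the goal:
  through step 3 (unload(p1,t3,whs1)): drop {pkg_at(p1,whs1)}, keep {pkg_at(p2,whs1)}, require {in(p1,t3), truck_at(t3,whs1)}
    → {in(p1,t3), pkg_at(p2,whs1), truck_at(t3,whs1)}
  through step 2 (drive(t3,portB,whs1)): drop {truck_at(t3,whs1)}, keep {in(p1,t3), pkg_at(p2,whs1)}, require {truck_at(t3,portB)}
    → {in(p1,t3), pkg_at(p2,whs1), truck_at(t3,portB)}
  through step 1 (load(p1,t3,portB)): drop {in(p1,t3)}, keep {pkg_at(p2,whs1), truck_at(t3,portB)}, require {pkg_at(p1,portB), truck_at(t3,portB)}
    → {pkg_at(p1,portB), pkg_at(p2,whs1), truck_at(t3,portB)}

== RESULT ==
["pkg_at(p1,portB)", "pkg_at(p2,whs1)", "truck_at(t3,portB)"]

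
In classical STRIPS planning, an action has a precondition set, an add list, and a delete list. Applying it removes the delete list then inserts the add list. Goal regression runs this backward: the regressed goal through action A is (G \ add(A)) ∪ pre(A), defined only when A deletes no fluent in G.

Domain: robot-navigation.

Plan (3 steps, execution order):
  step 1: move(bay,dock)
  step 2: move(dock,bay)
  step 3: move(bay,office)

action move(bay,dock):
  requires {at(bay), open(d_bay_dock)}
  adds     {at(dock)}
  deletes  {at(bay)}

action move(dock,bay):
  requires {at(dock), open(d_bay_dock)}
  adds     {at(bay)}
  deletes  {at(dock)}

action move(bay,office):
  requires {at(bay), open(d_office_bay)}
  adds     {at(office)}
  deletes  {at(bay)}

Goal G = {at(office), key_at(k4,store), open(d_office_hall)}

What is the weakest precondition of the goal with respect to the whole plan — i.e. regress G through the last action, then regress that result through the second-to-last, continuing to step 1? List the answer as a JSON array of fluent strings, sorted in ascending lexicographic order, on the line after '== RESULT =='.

Regress step by step:
  through step 3 (move(bay,office)): drop {at(office)}, keep {key_at(k4,store), open(d_office_hall)}, require {at(bay), open(d_office_bay)}
    → {at(bay), key_at(k4,store), open(d_office_bay), open(d_office_hall)}
  through step 2 (move(dock,bay)): drop {at(bay)}, keep {key_at(k4,store), open(d_office_bay), open(d_office_hall)}, require {at(dock), open(d_bay_dock)}
    → {at(dock), key_at(k4,store), open(d_bay_dock), open(d_office_bay), open(d_office_hall)}
  through step 1 (move(bay,dock)): drop {at(dock)}, keep {key_at(k4,store), open(d_bay_dock), open(d_office_bay), open(d_office_hall)}, require {at(bay), open(d_bay_dock)}
    → {at(bay), key_at(k4,store), open(d_bay_dock), open(d_office_bay), open(d_office_hall)}

== RESULT ==
["at(bay)", "key_at(k4,store)", "open(d_bay_dock)", "open(d_office_bay)", "open(d_office_hall)"]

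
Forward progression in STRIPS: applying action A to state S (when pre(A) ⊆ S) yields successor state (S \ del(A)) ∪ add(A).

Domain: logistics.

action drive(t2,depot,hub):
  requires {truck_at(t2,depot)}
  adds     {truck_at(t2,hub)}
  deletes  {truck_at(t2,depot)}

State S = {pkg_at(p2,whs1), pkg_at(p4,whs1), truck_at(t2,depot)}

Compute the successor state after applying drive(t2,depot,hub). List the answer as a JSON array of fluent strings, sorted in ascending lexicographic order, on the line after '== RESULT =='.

Compute (S \ del) ∪ add:
  pre ⊆ S: {truck_at(t2,depot)} ⊆ S  — applicable
  S \ del = {pkg_at(p2,whs1), pkg_at(p4,whs1)}
  ∪ add   = {pkg_at(p2,whs1), pkg_at(p4,whs1), truck_at(t2,hub)}

== RESULT ==
["pkg_at(p2,whs1)", "pkg_at(p4,whs1)", "truck_at(t2,hub)"]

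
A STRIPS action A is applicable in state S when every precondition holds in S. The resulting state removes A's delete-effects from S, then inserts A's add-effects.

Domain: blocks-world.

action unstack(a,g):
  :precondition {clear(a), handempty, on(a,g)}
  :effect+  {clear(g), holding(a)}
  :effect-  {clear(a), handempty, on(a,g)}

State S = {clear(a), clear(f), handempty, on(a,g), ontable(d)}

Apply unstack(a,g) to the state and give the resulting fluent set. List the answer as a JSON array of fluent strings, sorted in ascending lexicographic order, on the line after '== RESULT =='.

Progress:
  pre ⊆ S: {clear(a), handempty, on(a,g)} ⊆ S  — applicable
  S \ del = {clear(f), ontable(d)}
  ∪ add   = {clear(f), clear(g), holding(a), ontable(d)}

== RESULT ==
["clear(f)", "clear(g)", "holding(a)", "ontable(d)"]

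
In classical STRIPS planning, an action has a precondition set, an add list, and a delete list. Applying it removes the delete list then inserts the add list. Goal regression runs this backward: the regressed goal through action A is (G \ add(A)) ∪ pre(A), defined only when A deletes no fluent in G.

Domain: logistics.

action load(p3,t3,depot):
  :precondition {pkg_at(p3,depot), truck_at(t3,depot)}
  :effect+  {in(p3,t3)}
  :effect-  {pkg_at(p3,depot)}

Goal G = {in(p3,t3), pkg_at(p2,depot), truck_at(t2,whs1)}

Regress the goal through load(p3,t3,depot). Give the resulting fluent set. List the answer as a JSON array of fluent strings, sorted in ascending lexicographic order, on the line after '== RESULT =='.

Regress:
  G ∩ del = {}  (empty — regression defined)
  G \ add = {in(p3,t3), pkg_at(p2,depot), truck_at(t2,whs1)} \ {in(p3,t3)} = {pkg_at(p2,depot), truck_at(t2,whs1)}
  ∪ pre   = {pkg_at(p2,depot), truck_at(t2,whs1)} ∪ {pkg_at(p3,depot), truck_at(t3,depot)}
          = {pkg_at(p2,depot), pkg_at(p3,depot), truck_at(t2,whs1), truck_at(t3,depot)}

== RESULT ==
["pkg_at(p2,depot)", "pkg_at(p3,depot)", "truck_at(t2,whs1)", "truck_at(t3,depot)"]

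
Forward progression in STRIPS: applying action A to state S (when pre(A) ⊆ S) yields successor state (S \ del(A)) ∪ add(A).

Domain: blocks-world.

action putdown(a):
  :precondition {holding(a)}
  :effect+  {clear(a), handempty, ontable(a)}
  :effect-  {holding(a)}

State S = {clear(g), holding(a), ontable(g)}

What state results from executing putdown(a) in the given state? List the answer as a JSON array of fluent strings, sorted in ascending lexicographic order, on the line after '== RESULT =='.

Compute (S \ del) ∪ add:
  pre ⊆ S: {holding(a)} ⊆ S  — applicable
  S \ del = {clear(g), ontable(g)}
  ∪ add   = {clear(a), clear(g), handempty, ontable(a), ontable(g)}

== RESULT ==
["clear(a)", "clear(g)", "handempty", "ontable(a)", "ontable(g)"]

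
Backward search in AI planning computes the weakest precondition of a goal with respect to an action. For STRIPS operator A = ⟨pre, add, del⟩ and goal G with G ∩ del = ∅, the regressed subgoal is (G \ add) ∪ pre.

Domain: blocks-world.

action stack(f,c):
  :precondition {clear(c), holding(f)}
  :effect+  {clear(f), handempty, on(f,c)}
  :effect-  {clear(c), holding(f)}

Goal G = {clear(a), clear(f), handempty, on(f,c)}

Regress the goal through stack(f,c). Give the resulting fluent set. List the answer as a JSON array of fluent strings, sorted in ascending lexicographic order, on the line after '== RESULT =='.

Compute (G \ add) ∪ pre:
  G ∩ del = {}  (empty — regression defined)
  G \ add = {clear(a), clear(f), handempty, on(f,c)} \ {clear(f), handempty, on(f,c)} = {clear(a)}
  ∪ pre   = {clear(a)} ∪ {clear(c), holding(f)}
          = {clear(a), clear(c), holding(f)}

== RESULT ==
["clear(a)", "clear(c)", "holding(f)"]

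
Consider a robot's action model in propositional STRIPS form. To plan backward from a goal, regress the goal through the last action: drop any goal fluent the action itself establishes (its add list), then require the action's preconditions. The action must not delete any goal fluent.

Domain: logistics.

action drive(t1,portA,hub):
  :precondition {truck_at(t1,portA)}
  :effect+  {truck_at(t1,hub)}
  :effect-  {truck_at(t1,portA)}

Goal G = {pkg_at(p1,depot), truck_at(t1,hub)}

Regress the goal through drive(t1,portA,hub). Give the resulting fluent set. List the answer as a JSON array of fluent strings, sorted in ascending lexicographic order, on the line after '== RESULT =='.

Regress:
  G ∩ del = {}  (empty — regression defined)
  G \ add = {pkg_at(p1,depot), truck_at(t1,hub)} \ {truck_at(t1,hub)} = {pkg_at(p1,depot)}
  ∪ pre   = {pkg_at(p1,depot)} ∪ {truck_at(t1,portA)}
          = {pkg_at(p1,depot), truck_at(t1,portA)}

== RESULT ==
["pkg_at(p1,depot)", "truck_at(t1,portA)"]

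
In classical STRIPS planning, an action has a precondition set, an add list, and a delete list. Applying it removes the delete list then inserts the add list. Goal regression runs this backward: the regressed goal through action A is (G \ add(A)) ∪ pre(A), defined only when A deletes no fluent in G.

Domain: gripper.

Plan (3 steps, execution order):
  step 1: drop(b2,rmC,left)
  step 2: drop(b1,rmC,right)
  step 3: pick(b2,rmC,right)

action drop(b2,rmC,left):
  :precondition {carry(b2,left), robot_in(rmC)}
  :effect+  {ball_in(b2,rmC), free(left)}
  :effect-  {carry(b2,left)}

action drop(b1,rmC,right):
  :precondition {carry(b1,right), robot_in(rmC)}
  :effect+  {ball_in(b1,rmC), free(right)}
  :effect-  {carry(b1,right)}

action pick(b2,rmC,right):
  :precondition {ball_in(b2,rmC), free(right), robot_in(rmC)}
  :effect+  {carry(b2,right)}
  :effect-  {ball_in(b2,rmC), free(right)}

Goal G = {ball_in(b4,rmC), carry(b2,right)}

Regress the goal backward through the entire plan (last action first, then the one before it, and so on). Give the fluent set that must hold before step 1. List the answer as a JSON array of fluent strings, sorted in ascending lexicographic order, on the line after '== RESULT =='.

Work backward from the goal:
  through step 3 (pick(b2,rmC,right)): drop {carry(b2,right)}, keep {ball_in(b4,rmC)}, require {ball_in(b2,rmC), free(right), robot_in(rmC)}
    → {ball_in(b2,rmC), ball_in(b4,rmC), free(right), robot_in(rmC)}
  through step 2 (drop(b1,rmC,right)): drop {free(right)}, keep {ball_in(b2,rmC), ball_in(b4,rmC), robot_in(rmC)}, require {carry(b1,right), robot_in(rmC)}
    → {ball_in(b2,rmC), ball_in(b4,rmC), carry(b1,right), robot_in(rmC)}
  through step 1 (drop(b2,rmC,left)): drop {ball_in(b2,rmC)}, keep {ball_in(b4,rmC), carry(b1,right), robot_in(rmC)}, require {carry(b2,left), robot_in(rmC)}
    → {ball_in(b4,rmC), carry(b1,right), carry(b2,left), robot_in(rmC)}

== RESULT ==
["ball_in(b4,rmC)", "carry(b1,right)", "carry(b2,left)", "robot_in(rmC)"]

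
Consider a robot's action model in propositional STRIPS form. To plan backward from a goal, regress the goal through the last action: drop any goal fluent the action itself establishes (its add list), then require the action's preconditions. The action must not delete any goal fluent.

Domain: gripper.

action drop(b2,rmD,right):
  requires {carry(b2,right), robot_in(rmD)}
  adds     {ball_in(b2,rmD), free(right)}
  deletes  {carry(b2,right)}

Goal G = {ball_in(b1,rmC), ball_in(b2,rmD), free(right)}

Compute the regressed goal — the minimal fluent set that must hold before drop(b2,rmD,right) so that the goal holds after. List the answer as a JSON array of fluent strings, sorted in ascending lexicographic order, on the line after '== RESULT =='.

Compute (G \ add) ∪ pre:
  G ∩ del = {}  (empty — regression defined)
  G \ add = {ball_in(b1,rmC), ball_in(b2,rmD), free(right)} \ {ball_in(b2,rmD), free(right)} = {ball_in(b1,rmC)}
  ∪ pre   = {ball_in(b1,rmC)} ∪ {carry(b2,right), robot_in(rmD)}
          = {ball_in(b1,rmC), carry(b2,right), robot_in(rmD)}

== RESULT ==
["ball_in(b1,rmC)", "carry(b2,right)", "robot_in(rmD)"]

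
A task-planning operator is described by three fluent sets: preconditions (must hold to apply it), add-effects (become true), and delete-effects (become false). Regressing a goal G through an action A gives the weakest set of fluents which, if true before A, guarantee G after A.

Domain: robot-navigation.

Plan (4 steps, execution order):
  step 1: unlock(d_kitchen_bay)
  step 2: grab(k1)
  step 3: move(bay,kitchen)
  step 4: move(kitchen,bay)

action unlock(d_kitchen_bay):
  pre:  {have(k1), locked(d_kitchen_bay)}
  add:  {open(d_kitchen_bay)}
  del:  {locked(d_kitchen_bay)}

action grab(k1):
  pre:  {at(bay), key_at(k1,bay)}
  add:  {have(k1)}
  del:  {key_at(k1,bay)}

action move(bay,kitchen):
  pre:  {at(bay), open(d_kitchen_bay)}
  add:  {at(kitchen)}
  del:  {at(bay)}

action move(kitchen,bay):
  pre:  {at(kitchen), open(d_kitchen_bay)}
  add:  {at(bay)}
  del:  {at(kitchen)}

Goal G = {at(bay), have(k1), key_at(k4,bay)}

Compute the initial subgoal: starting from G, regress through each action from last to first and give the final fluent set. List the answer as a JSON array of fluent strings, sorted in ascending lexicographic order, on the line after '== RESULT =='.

Regress step by step:
  through step 4 (move(kitchen,bay)): drop {at(bay)}, keep {have(k1), key_at(k4,bay)}, require {at(kitchen), open(d_kitchen_bay)}
    → {at(kitchen), have(k1), key_at(k4,bay), open(d_kitchen_bay)}
  through step 3 (move(bay,kitchen)): drop {at(kitchen)}, keep {have(k1), key_at(k4,bay), open(d_kitchen_bay)}, require {at(bay), open(d_kitchen_bay)}
    → {at(bay), have(k1), key_at(k4,bay), open(d_kitchen_bay)}
  through step 2 (grab(k1)): drop {have(k1)}, keep {at(bay), key_at(k4,bay), open(d_kitchen_bay)}, require {at(bay), key_at(k1,bay)}
    → {at(bay), key_at(k1,bay), key_at(k4,bay), open(d_kitchen_bay)}
  through step 1 (unlock(d_kitchen_bay)): drop {open(d_kitchen_bay)}, keep {at(bay), key_at(k1,bay), key_at(k4,bay)}, require {have(k1), locked(d_kitchen_bay)}
    → {at(bay), have(k1), key_at(k1,bay), key_at(k4,bay), locked(d_kitchen_bay)}

== RESULT ==
["at(bay)", "have(k1)", "key_at(k1,bay)", "key_at(k4,bay)", "locked(d_kitchen_bay)"]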